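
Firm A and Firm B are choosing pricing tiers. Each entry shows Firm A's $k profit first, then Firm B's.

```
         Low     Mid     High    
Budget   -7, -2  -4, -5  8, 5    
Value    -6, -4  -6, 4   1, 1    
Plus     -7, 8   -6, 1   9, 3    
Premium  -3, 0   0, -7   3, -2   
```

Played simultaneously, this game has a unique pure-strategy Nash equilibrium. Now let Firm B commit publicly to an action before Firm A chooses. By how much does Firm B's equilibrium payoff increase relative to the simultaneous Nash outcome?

Backward induction with Firm B moving first.
- Low → Firm A plays Premium (best of -7, -6, -7, -3); Firm B gets 0.
- Mid → Firm A plays Premium (best of -4, -6, -6, 0); Firm B gets -7.
- High → Firm A plays Plus (best of 8, 1, 9, 3); Firm B gets 3.
Maximizing over 0, -7, 3, Firm B chooses High. Subgame-perfect outcome: (Plus, High) with payoffs (9, 3).
Now find the simultaneous Nash equilibrium.
Firm A's best replies: Low→Premium; Mid→Premium; High→Plus.
Firm B's best replies: Budget→High; Value→Mid; Plus→Low; Premium→Low.
Only (Premium, Low) has each player best-responding; Nash payoffs (-3, 0).
Firm B's commitment gain: 3 − 0 = 3.

3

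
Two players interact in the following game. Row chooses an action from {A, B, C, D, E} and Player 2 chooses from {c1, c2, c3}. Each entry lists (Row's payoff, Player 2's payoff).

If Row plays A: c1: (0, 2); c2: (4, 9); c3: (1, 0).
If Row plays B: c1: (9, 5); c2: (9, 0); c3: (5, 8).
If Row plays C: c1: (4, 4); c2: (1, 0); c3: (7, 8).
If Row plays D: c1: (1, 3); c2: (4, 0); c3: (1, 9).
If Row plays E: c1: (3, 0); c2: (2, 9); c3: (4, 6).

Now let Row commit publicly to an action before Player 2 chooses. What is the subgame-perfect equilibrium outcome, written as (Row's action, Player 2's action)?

Player 2 best-responds to each possible Row move:
- A: BR = c2, leader payoff 4.
- B: BR = c3, leader payoff 5.
- C: BR = c3, leader payoff 7.
- D: BR = c3, leader payoff 1.
- E: BR = c2, leader payoff 2.
Among 4, 5, 7, 1, 2, the best is 7 at C. Subgame-perfect outcome: (C, c3) with payoffs (7, 8).

(C, c3)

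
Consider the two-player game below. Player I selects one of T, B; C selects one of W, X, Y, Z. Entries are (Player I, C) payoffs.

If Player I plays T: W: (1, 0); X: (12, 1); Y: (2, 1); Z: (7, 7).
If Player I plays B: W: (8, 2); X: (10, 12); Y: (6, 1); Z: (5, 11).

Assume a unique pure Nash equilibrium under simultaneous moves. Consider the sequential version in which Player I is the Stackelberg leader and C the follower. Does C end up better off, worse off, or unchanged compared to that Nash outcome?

Solve by backward induction (Player I leads).
- T → C plays Z (best of 0, 1, 1, 7); Player I gets 7.
- B → C plays X (best of 2, 12, 1, 11); Player I gets 10.
Among 7, 10, the best is 10 at B. Subgame-perfect outcome: (B, X) with payoffs (10, 12).
Now find the simultaneous Nash equilibrium.
Player I's best replies: W→B; X→T; Y→B; Z→T.
C's best replies: T→Z; B→X.
Only (T, Z) has each player best-responding; Nash payoffs (7, 7).
C earns 12 sequentially versus 7 at the Nash outcome: better off.

better off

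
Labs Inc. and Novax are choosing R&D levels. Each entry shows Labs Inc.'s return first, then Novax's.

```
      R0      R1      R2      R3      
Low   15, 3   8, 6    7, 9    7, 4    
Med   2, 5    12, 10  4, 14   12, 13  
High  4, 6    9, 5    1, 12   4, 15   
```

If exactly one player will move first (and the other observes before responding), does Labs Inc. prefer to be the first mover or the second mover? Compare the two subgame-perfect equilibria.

second

If Labs Inc. leads: Novax's best replies are Low→R2, Med→R2, High→R3; Labs Inc.'s induced payoffs 7, 4, 4; outcome (Low, R2), payoffs (7, 9).
If Novax leads: Labs Inc.'s best replies are R0→Low, R1→Med, R2→Low, R3→Med; Novax's induced payoffs 3, 10, 9, 13; outcome (Med, R3), payoffs (12, 13).
Labs Inc. gets 7 moving first and 12 moving second, so Labs Inc. prefers to move second.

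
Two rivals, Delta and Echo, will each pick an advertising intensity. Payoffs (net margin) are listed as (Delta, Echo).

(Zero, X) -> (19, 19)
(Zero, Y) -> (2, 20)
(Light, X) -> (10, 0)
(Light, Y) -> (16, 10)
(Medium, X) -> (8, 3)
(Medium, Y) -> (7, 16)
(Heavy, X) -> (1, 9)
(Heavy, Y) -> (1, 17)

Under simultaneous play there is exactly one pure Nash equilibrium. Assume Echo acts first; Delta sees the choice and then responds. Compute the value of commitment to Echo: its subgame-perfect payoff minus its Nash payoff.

9

Delta best-responds to each possible Echo move:
- X: Delta compares 19, 10, 8, 1 and picks Zero; Echo would get 19.
- Y: Delta compares 2, 16, 7, 1 and picks Light; Echo would get 10.
Maximizing over 19, 10, Echo chooses X. Subgame-perfect outcome: (Zero, X) with payoffs (19, 19).
Under simultaneous play:
Delta's best replies: X→Zero; Y→Light.
Echo's best replies: Zero→Y; Light→Y; Medium→Y; Heavy→Y.
The unique mutual best reply is (Light, Y), giving (16, 10).
Echo's commitment gain: 19 − 10 = 9.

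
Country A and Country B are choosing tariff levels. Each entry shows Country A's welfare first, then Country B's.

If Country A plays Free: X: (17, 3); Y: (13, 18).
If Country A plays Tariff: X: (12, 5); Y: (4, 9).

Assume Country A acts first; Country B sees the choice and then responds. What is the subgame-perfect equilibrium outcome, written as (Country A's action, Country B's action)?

(Free, Y)

Backward induction with Country A moving first.
- Free → Country B plays Y (best of 3, 18); Country A gets 13.
- Tariff → Country B plays Y (best of 5, 9); Country A gets 4.
Among 13, 4, the best is 13 at Free. Subgame-perfect outcome: (Free, Y) with payoffs (13, 18).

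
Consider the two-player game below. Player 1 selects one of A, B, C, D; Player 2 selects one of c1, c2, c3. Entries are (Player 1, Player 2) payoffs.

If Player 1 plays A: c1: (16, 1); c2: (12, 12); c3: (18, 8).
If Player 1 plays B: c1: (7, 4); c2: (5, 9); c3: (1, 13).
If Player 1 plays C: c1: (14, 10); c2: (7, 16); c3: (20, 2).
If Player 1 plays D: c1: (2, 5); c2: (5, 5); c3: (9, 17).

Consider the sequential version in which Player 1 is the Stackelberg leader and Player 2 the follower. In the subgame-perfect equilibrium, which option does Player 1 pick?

Solve by backward induction (Player 1 leads).
- A: BR = c2, leader payoff 12.
- B: BR = c3, leader payoff 1.
- C: BR = c2, leader payoff 7.
- D: BR = c3, leader payoff 9.
Among 12, 1, 7, 9, the best is 12 at A. Subgame-perfect outcome: (A, c2) with payoffs (12, 12).

A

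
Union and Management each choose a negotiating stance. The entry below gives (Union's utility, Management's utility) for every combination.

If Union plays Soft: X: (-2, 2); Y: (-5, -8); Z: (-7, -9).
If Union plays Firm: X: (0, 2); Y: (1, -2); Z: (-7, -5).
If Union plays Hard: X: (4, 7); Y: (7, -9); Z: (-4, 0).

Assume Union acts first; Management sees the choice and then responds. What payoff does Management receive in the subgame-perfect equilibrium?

Backward induction with Union moving first.
- Soft: Management compares 2, -8, -9 and picks X; Union would get -2.
- Firm: Management compares 2, -2, -5 and picks X; Union would get 0.
- Hard: Management compares 7, -9, 0 and picks X; Union would get 4.
Union's induced payoffs are -2, 0, 4, so Union commits to Hard. Subgame-perfect outcome: (Hard, X) with payoffs (4, 7).

7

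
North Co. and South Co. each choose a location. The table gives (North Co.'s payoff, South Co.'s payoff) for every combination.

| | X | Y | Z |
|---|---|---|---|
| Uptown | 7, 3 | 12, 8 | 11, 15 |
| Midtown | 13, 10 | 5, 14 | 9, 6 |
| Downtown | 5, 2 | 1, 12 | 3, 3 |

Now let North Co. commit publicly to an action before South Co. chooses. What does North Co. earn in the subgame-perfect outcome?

11

Backward induction with North Co. moving first.
- Uptown: BR = Z, leader payoff 11.
- Midtown: BR = Y, leader payoff 5.
- Downtown: BR = Y, leader payoff 1.
Maximizing over 11, 5, 1, North Co. chooses Uptown. Subgame-perfect outcome: (Uptown, Z) with payoffs (11, 15).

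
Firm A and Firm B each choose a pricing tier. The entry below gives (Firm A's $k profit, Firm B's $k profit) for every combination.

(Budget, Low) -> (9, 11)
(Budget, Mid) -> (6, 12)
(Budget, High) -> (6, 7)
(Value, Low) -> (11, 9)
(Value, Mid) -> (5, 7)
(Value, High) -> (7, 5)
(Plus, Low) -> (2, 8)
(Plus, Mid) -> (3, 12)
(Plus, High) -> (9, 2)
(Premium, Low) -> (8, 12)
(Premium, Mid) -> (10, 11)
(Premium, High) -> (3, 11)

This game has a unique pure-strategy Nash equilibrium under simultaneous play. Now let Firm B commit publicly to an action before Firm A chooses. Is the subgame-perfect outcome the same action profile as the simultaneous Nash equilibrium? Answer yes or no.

no

Work backward from Firm A's decision.
- Low → Firm A plays Value (best of 9, 11, 2, 8); Firm B gets 9.
- Mid → Firm A plays Premium (best of 6, 5, 3, 10); Firm B gets 11.
- High → Firm A plays Plus (best of 6, 7, 9, 3); Firm B gets 2.
Firm B's induced payoffs are 9, 11, 2, so Firm B commits to Mid. Subgame-perfect outcome: (Premium, Mid) with payoffs (10, 11).
Now find the simultaneous Nash equilibrium.
Firm A's best replies: Low→Value; Mid→Premium; High→Plus.
Firm B's best replies: Budget→Mid; Value→Low; Plus→Mid; Premium→Low.
The unique mutual best reply is (Value, Low), giving (11, 9).
Sequential outcome (Premium, Mid) differs from the Nash profile (Value, Low).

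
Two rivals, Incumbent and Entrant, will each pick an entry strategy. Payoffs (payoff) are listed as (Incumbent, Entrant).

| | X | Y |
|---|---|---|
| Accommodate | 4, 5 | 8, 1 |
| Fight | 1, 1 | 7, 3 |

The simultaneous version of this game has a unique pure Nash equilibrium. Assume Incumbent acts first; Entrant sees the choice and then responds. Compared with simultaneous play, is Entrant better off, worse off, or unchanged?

Entrant best-responds to each possible Incumbent move:
- Accommodate → Entrant plays X (best of 5, 1); Incumbent gets 4.
- Fight → Entrant plays Y (best of 1, 3); Incumbent gets 7.
Among 4, 7, the best is 7 at Fight. Subgame-perfect outcome: (Fight, Y) with payoffs (7, 3).
Under simultaneous play:
Incumbent's best replies: X→Accommodate; Y→Accommodate.
Entrant's best replies: Accommodate→X; Fight→Y.
The unique mutual best reply is (Accommodate, X), giving (4, 5).
Entrant earns 3 sequentially versus 5 at the Nash outcome: worse off.

worse off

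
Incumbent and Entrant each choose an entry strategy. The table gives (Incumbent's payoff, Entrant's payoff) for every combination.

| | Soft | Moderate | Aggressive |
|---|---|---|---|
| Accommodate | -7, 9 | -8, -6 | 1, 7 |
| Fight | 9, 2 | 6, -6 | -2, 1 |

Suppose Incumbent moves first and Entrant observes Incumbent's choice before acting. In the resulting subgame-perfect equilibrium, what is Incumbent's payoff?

9

Backward induction with Incumbent moving first.
- Accommodate → Entrant plays Soft (best of 9, -6, 7); Incumbent gets -7.
- Fight → Entrant plays Soft (best of 2, -6, 1); Incumbent gets 9.
Incumbent's induced payoffs are -7, 9, so Incumbent commits to Fight. Subgame-perfect outcome: (Fight, Soft) with payoffs (9, 2).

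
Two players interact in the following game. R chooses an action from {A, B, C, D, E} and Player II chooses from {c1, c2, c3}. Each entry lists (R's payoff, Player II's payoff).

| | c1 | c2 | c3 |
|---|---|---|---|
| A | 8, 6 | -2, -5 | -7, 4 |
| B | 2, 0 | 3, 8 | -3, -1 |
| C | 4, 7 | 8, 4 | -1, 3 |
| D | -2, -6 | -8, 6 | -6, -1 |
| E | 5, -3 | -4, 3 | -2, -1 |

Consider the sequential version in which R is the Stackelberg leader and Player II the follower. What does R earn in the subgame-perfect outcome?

8

Work backward from Player II's decision.
- A: Player II compares 6, -5, 4 and picks c1; R would get 8.
- B: Player II compares 0, 8, -1 and picks c2; R would get 3.
- C: Player II compares 7, 4, 3 and picks c1; R would get 4.
- D: Player II compares -6, 6, -1 and picks c2; R would get -8.
- E: Player II compares -3, 3, -1 and picks c2; R would get -4.
Maximizing over 8, 3, 4, -8, -4, R chooses A. Subgame-perfect outcome: (A, c1) with payoffs (8, 6).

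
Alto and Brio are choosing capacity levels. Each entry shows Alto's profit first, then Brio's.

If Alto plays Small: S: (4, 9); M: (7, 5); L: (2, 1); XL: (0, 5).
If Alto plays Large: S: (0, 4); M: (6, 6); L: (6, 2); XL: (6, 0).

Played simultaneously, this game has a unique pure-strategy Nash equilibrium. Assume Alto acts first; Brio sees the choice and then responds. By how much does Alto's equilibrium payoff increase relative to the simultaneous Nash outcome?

2

Solve by backward induction (Alto leads).
- Small: BR = S, leader payoff 4.
- Large: BR = M, leader payoff 6.
Maximizing over 4, 6, Alto chooses Large. Subgame-perfect outcome: (Large, M) with payoffs (6, 6).
Under simultaneous play:
Alto's best replies: S→Small; M→Small; L→Large; XL→Large.
Brio's best replies: Small→S; Large→M.
The unique mutual best reply is (Small, S), giving (4, 9).
Alto's commitment gain: 6 − 4 = 2.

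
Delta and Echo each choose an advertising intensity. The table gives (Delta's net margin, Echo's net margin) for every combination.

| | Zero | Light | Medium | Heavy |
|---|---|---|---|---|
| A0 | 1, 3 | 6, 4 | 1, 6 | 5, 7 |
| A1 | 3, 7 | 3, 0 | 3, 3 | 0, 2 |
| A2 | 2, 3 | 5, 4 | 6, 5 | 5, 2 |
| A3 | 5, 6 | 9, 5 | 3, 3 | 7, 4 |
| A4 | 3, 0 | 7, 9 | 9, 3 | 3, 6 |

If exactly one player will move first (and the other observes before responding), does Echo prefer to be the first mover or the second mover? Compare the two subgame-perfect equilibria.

second

If Delta leads: Echo's best replies are A0→Heavy, A1→Zero, A2→Medium, A3→Zero, A4→Light; Delta's induced payoffs 5, 3, 6, 5, 7; outcome (A4, Light), payoffs (7, 9).
If Echo leads: Delta's best replies are Zero→A3, Light→A3, Medium→A4, Heavy→A3; Echo's induced payoffs 6, 5, 3, 4; outcome (A3, Zero), payoffs (5, 6).
Echo gets 6 moving first and 9 moving second, so Echo prefers to move second.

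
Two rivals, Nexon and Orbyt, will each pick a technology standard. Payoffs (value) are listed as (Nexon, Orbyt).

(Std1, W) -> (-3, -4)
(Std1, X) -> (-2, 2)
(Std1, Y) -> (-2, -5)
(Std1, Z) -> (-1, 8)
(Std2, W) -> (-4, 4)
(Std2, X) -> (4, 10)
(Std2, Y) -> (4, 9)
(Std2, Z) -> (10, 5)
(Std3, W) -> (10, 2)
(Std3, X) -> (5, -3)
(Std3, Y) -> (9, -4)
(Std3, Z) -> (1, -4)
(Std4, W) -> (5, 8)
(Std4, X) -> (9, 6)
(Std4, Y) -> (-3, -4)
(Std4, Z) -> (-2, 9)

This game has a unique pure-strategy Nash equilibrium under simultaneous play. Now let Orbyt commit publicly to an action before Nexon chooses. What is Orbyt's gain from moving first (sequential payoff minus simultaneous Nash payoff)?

Nexon best-responds to each possible Orbyt move:
- W → Nexon plays Std3 (best of -3, -4, 10, 5); Orbyt gets 2.
- X → Nexon plays Std4 (best of -2, 4, 5, 9); Orbyt gets 6.
- Y → Nexon plays Std3 (best of -2, 4, 9, -3); Orbyt gets -4.
- Z → Nexon plays Std2 (best of -1, 10, 1, -2); Orbyt gets 5.
Orbyt's induced payoffs are 2, 6, -4, 5, so Orbyt commits to X. Subgame-perfect outcome: (Std4, X) with payoffs (9, 6).
Now find the simultaneous Nash equilibrium.
Nexon's best replies: W→Std3; X→Std4; Y→Std3; Z→Std2.
Orbyt's best replies: Std1→Z; Std2→X; Std3→W; Std4→Z.
The unique mutual best reply is (Std3, W), giving (10, 2).
Orbyt's commitment gain: 6 − 2 = 4.

4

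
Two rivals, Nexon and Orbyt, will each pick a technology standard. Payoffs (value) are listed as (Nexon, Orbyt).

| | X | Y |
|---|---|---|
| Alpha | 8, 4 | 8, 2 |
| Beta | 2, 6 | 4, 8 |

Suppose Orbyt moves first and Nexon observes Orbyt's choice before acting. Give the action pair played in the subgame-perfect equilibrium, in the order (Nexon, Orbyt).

(Alpha, X)

Solve by backward induction (Orbyt leads).
- X: BR = Alpha, leader payoff 4.
- Y: BR = Alpha, leader payoff 2.
Among 4, 2, the best is 4 at X. Subgame-perfect outcome: (Alpha, X) with payoffs (8, 4).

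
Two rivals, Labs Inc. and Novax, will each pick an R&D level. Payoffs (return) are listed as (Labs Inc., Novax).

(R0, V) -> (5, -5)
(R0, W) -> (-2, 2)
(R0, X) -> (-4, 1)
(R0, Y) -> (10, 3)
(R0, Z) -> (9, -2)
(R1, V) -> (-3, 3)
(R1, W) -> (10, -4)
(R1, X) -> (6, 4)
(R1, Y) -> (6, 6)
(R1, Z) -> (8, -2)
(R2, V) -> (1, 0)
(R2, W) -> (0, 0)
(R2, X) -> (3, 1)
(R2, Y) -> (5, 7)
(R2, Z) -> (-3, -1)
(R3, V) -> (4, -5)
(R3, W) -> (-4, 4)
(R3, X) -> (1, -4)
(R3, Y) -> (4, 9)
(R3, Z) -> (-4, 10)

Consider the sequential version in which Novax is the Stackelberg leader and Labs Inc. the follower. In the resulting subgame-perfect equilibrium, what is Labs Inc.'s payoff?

Backward induction with Novax moving first.
- V: BR = R0, leader payoff -5.
- W: BR = R1, leader payoff -4.
- X: BR = R1, leader payoff 4.
- Y: BR = R0, leader payoff 3.
- Z: BR = R0, leader payoff -2.
Novax's induced payoffs are -5, -4, 4, 3, -2, so Novax commits to X. Subgame-perfect outcome: (R1, X) with payoffs (6, 4).

6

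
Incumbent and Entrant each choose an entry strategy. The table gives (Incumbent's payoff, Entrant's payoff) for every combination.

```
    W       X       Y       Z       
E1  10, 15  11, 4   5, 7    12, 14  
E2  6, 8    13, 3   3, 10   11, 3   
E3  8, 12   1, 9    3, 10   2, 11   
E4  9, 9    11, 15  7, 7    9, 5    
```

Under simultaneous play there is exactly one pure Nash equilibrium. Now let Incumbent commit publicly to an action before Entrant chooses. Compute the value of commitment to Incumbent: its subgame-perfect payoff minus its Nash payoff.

1

Work backward from Entrant's decision.
- E1 → Entrant plays W (best of 15, 4, 7, 14); Incumbent gets 10.
- E2 → Entrant plays Y (best of 8, 3, 10, 3); Incumbent gets 3.
- E3 → Entrant plays W (best of 12, 9, 10, 11); Incumbent gets 8.
- E4 → Entrant plays X (best of 9, 15, 7, 5); Incumbent gets 11.
Incumbent's induced payoffs are 10, 3, 8, 11, so Incumbent commits to E4. Subgame-perfect outcome: (E4, X) with payoffs (11, 15).
Now find the simultaneous Nash equilibrium.
Incumbent's best replies: W→E1; X→E2; Y→E4; Z→E1.
Entrant's best replies: E1→W; E2→Y; E3→W; E4→X.
The unique mutual best reply is (E1, W), giving (10, 15).
Incumbent's commitment gain: 11 − 10 = 1.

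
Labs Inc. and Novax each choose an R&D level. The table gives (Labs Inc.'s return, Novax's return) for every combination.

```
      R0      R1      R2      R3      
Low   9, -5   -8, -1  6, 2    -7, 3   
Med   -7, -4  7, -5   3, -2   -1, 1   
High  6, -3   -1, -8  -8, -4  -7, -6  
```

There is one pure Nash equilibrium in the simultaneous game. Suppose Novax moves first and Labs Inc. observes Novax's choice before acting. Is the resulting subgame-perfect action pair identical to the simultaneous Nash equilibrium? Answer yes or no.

Backward induction with Novax moving first.
- R0: BR = Low, leader payoff -5.
- R1: BR = Med, leader payoff -5.
- R2: BR = Low, leader payoff 2.
- R3: BR = Med, leader payoff 1.
Novax's induced payoffs are -5, -5, 2, 1, so Novax commits to R2. Subgame-perfect outcome: (Low, R2) with payoffs (6, 2).
Now find the simultaneous Nash equilibrium.
Labs Inc.'s best replies: R0→Low; R1→Med; R2→Low; R3→Med.
Novax's best replies: Low→R3; Med→R3; High→R0.
Only (Med, R3) has each player best-responding; Nash payoffs (-1, 1).
Sequential outcome (Low, R2) differs from the Nash profile (Med, R3).

no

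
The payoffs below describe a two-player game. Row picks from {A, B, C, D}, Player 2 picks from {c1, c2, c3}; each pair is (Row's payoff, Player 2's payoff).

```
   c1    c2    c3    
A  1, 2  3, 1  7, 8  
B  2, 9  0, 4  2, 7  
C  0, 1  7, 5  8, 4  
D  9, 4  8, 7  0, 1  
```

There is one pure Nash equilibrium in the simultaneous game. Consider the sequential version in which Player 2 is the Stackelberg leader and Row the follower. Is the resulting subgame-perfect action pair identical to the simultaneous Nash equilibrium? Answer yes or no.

Solve by backward induction (Player 2 leads).
- c1 → Row plays D (best of 1, 2, 0, 9); Player 2 gets 4.
- c2 → Row plays D (best of 3, 0, 7, 8); Player 2 gets 7.
- c3 → Row plays C (best of 7, 2, 8, 0); Player 2 gets 4.
Among 4, 7, 4, the best is 7 at c2. Subgame-perfect outcome: (D, c2) with payoffs (8, 7).
For the simultaneous game, intersect best replies.
Row's best replies: c1→D; c2→D; c3→C.
Player 2's best replies: A→c3; B→c1; C→c2; D→c2.
The unique mutual best reply is (D, c2), giving (8, 7).
Sequential outcome (D, c2) coincides with the Nash profile (D, c2).

yes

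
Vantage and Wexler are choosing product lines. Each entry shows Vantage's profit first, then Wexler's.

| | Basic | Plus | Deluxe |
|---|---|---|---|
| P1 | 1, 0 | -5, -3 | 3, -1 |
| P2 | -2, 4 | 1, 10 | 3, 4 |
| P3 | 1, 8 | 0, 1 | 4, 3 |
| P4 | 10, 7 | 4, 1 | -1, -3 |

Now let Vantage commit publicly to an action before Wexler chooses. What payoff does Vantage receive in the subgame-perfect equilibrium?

10

Backward induction with Vantage moving first.
- P1 → Wexler plays Basic (best of 0, -3, -1); Vantage gets 1.
- P2 → Wexler plays Plus (best of 4, 10, 4); Vantage gets 1.
- P3 → Wexler plays Basic (best of 8, 1, 3); Vantage gets 1.
- P4 → Wexler plays Basic (best of 7, 1, -3); Vantage gets 10.
Vantage's induced payoffs are 1, 1, 1, 10, so Vantage commits to P4. Subgame-perfect outcome: (P4, Basic) with payoffs (10, 7).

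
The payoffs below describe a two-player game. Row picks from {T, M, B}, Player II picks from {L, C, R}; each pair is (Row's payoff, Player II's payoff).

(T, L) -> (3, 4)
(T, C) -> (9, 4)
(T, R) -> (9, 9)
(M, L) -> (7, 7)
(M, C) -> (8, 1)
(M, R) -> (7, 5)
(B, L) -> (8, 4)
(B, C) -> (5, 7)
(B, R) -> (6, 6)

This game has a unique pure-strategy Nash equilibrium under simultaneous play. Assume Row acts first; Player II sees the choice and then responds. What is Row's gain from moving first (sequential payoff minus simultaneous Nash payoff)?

Player II best-responds to each possible Row move:
- T: BR = R, leader payoff 9.
- M: BR = L, leader payoff 7.
- B: BR = C, leader payoff 5.
Among 9, 7, 5, the best is 9 at T. Subgame-perfect outcome: (T, R) with payoffs (9, 9).
Now find the simultaneous Nash equilibrium.
Row's best replies: L→B; C→T; R→T.
Player II's best replies: T→R; M→L; B→C.
Only (T, R) has each player best-responding; Nash payoffs (9, 9).
Row's commitment gain: 9 − 9 = 0.

0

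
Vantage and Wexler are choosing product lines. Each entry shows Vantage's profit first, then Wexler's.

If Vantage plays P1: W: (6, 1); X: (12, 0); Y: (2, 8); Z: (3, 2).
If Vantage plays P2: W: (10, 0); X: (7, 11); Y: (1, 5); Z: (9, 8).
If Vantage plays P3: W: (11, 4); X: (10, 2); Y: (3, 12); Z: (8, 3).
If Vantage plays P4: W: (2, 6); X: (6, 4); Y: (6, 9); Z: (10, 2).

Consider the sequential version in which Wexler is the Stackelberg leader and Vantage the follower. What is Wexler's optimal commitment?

Vantage best-responds to each possible Wexler move:
- W: BR = P3, leader payoff 4.
- X: BR = P1, leader payoff 0.
- Y: BR = P4, leader payoff 9.
- Z: BR = P4, leader payoff 2.
Among 4, 0, 9, 2, the best is 9 at Y. Subgame-perfect outcome: (P4, Y) with payoffs (6, 9).

Y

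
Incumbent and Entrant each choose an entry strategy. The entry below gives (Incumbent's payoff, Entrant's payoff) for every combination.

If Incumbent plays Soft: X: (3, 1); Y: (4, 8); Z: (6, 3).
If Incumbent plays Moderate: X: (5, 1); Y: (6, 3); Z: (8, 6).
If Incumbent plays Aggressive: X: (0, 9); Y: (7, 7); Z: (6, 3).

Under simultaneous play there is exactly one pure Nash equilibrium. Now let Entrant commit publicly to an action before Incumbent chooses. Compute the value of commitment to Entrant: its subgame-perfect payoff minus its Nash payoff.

Incumbent best-responds to each possible Entrant move:
- X: BR = Moderate, leader payoff 1.
- Y: BR = Aggressive, leader payoff 7.
- Z: BR = Moderate, leader payoff 6.
Entrant's induced payoffs are 1, 7, 6, so Entrant commits to Y. Subgame-perfect outcome: (Aggressive, Y) with payoffs (7, 7).
Under simultaneous play:
Incumbent's best replies: X→Moderate; Y→Aggressive; Z→Moderate.
Entrant's best replies: Soft→Y; Moderate→Z; Aggressive→X.
The unique mutual best reply is (Moderate, Z), giving (8, 6).
Entrant's commitment gain: 7 − 6 = 1.

1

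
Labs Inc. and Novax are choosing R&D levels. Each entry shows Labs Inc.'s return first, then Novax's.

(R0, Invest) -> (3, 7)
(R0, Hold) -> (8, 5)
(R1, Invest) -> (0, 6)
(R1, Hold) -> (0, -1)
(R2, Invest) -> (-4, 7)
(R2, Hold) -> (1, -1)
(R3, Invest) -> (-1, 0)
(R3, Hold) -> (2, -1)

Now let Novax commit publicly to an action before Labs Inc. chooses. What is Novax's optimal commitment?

Invest

Work backward from Labs Inc.'s decision.
- Invest: BR = R0, leader payoff 7.
- Hold: BR = R0, leader payoff 5.
Maximizing over 7, 5, Novax chooses Invest. Subgame-perfect outcome: (R0, Invest) with payoffs (3, 7).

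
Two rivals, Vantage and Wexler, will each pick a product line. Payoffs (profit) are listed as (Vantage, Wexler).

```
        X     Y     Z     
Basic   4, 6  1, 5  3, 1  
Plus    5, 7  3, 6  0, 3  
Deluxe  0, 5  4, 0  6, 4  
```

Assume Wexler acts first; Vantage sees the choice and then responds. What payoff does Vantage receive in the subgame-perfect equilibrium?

Work backward from Vantage's decision.
- X: BR = Plus, leader payoff 7.
- Y: BR = Deluxe, leader payoff 0.
- Z: BR = Deluxe, leader payoff 4.
Wexler's induced payoffs are 7, 0, 4, so Wexler commits to X. Subgame-perfect outcome: (Plus, X) with payoffs (5, 7).

5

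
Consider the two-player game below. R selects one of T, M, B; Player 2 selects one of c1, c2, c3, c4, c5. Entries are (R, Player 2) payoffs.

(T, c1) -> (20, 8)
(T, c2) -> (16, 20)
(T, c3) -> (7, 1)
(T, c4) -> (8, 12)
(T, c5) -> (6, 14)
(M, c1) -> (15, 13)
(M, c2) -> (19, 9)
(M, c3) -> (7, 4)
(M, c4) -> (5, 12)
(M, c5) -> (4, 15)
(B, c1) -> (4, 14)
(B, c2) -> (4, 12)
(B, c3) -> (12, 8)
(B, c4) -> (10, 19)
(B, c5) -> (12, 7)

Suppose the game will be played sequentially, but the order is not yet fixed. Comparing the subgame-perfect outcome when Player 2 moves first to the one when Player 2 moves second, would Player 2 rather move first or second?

If R leads: Player 2's best replies are T→c2, M→c5, B→c4; R's induced payoffs 16, 4, 10; outcome (T, c2), payoffs (16, 20).
If Player 2 leads: R's best replies are c1→T, c2→M, c3→B, c4→B, c5→B; Player 2's induced payoffs 8, 9, 8, 19, 7; outcome (B, c4), payoffs (10, 19).
Player 2 gets 19 moving first and 20 moving second, so Player 2 prefers to move second.

second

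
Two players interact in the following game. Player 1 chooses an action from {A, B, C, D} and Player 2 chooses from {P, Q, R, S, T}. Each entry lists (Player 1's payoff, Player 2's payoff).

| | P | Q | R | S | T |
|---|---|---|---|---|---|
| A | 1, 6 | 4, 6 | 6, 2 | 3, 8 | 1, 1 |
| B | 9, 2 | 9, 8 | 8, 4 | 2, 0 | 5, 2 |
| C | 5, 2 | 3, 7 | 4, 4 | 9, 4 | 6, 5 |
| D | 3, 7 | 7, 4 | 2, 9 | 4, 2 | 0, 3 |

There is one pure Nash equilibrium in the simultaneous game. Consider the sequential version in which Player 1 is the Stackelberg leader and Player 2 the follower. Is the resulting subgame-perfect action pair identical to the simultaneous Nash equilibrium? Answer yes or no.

yes

Work backward from Player 2's decision.
- A: Player 2 compares 6, 6, 2, 8, 1 and picks S; Player 1 would get 3.
- B: Player 2 compares 2, 8, 4, 0, 2 and picks Q; Player 1 would get 9.
- C: Player 2 compares 2, 7, 4, 4, 5 and picks Q; Player 1 would get 3.
- D: Player 2 compares 7, 4, 9, 2, 3 and picks R; Player 1 would get 2.
Maximizing over 3, 9, 3, 2, Player 1 chooses B. Subgame-perfect outcome: (B, Q) with payoffs (9, 8).
For the simultaneous game, intersect best replies.
Player 1's best replies: P→B; Q→B; R→B; S→C; T→C.
Player 2's best replies: A→S; B→Q; C→Q; D→R.
Only (B, Q) has each player best-responding; Nash payoffs (9, 8).
Sequential outcome (B, Q) coincides with the Nash profile (B, Q).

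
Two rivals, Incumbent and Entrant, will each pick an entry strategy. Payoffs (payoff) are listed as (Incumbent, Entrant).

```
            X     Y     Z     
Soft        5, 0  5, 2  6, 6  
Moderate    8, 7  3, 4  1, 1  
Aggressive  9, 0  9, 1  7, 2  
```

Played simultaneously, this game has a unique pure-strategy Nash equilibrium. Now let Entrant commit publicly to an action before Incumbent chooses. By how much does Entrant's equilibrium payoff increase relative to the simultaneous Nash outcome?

Solve by backward induction (Entrant leads).
- X: Incumbent compares 5, 8, 9 and picks Aggressive; Entrant would get 0.
- Y: Incumbent compares 5, 3, 9 and picks Aggressive; Entrant would get 1.
- Z: Incumbent compares 6, 1, 7 and picks Aggressive; Entrant would get 2.
Among 0, 1, 2, the best is 2 at Z. Subgame-perfect outcome: (Aggressive, Z) with payoffs (7, 2).
For the simultaneous game, intersect best replies.
Incumbent's best replies: X→Aggressive; Y→Aggressive; Z→Aggressive.
Entrant's best replies: Soft→Z; Moderate→X; Aggressive→Z.
The unique mutual best reply is (Aggressive, Z), giving (7, 2).
Entrant's commitment gain: 2 − 2 = 0.

0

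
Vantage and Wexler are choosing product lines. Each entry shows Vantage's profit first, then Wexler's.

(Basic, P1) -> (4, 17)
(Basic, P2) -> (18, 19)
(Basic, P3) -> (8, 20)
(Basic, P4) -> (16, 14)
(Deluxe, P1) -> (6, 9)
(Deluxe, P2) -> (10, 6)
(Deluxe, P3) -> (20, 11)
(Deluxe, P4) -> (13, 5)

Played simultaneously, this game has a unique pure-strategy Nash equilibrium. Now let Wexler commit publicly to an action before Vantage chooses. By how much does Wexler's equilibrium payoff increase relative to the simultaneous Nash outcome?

Work backward from Vantage's decision.
- P1: Vantage compares 4, 6 and picks Deluxe; Wexler would get 9.
- P2: Vantage compares 18, 10 and picks Basic; Wexler would get 19.
- P3: Vantage compares 8, 20 and picks Deluxe; Wexler would get 11.
- P4: Vantage compares 16, 13 and picks Basic; Wexler would get 14.
Among 9, 19, 11, 14, the best is 19 at P2. Subgame-perfect outcome: (Basic, P2) with payoffs (18, 19).
Under simultaneous play:
Vantage's best replies: P1→Deluxe; P2→Basic; P3→Deluxe; P4→Basic.
Wexler's best replies: Basic→P3; Deluxe→P3.
Only (Deluxe, P3) has each player best-responding; Nash payoffs (20, 11).
Wexler's commitment gain: 19 − 11 = 8.

8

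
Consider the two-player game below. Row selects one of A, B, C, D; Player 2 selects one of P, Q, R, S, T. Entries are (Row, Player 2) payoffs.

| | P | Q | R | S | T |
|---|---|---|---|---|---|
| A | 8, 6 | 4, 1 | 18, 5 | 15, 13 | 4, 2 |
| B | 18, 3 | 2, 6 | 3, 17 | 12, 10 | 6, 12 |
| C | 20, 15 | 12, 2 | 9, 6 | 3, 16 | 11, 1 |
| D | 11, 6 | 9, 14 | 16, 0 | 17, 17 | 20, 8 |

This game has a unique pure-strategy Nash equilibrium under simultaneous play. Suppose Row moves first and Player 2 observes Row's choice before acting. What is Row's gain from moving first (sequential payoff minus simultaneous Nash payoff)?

Work backward from Player 2's decision.
- A: Player 2 compares 6, 1, 5, 13, 2 and picks S; Row would get 15.
- B: Player 2 compares 3, 6, 17, 10, 12 and picks R; Row would get 3.
- C: Player 2 compares 15, 2, 6, 16, 1 and picks S; Row would get 3.
- D: Player 2 compares 6, 14, 0, 17, 8 and picks S; Row would get 17.
Among 15, 3, 3, 17, the best is 17 at D. Subgame-perfect outcome: (D, S) with payoffs (17, 17).
Under simultaneous play:
Row's best replies: P→C; Q→C; R→A; S→D; T→D.
Player 2's best replies: A→S; B→R; C→S; D→S.
The unique mutual best reply is (D, S), giving (17, 17).
Row's commitment gain: 17 − 17 = 0.

0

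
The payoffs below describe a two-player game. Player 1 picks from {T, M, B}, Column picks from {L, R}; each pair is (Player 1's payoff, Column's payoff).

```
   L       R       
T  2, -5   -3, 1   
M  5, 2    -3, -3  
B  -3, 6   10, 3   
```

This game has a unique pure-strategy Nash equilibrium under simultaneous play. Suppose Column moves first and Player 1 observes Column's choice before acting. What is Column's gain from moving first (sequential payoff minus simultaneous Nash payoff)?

Solve by backward induction (Column leads).
- L: Player 1 compares 2, 5, -3 and picks M; Column would get 2.
- R: Player 1 compares -3, -3, 10 and picks B; Column would get 3.
Maximizing over 2, 3, Column chooses R. Subgame-perfect outcome: (B, R) with payoffs (10, 3).
For the simultaneous game, intersect best replies.
Player 1's best replies: L→M; R→B.
Column's best replies: T→R; M→L; B→L.
The unique mutual best reply is (M, L), giving (5, 2).
Column's commitment gain: 3 − 2 = 1.

1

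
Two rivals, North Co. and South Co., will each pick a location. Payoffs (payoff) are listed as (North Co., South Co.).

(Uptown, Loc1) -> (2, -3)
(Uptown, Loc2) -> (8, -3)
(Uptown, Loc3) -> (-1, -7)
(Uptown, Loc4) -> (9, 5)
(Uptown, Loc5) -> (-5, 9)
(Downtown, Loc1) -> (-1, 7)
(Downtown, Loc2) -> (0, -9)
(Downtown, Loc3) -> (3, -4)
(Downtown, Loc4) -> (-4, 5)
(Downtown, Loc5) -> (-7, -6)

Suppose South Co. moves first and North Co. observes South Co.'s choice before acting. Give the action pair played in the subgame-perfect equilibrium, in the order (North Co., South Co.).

(Uptown, Loc5)

North Co. best-responds to each possible South Co. move:
- Loc1 → North Co. plays Uptown (best of 2, -1); South Co. gets -3.
- Loc2 → North Co. plays Uptown (best of 8, 0); South Co. gets -3.
- Loc3 → North Co. plays Downtown (best of -1, 3); South Co. gets -4.
- Loc4 → North Co. plays Uptown (best of 9, -4); South Co. gets 5.
- Loc5 → North Co. plays Uptown (best of -5, -7); South Co. gets 9.
Among -3, -3, -4, 5, 9, the best is 9 at Loc5. Subgame-perfect outcome: (Uptown, Loc5) with payoffs (-5, 9).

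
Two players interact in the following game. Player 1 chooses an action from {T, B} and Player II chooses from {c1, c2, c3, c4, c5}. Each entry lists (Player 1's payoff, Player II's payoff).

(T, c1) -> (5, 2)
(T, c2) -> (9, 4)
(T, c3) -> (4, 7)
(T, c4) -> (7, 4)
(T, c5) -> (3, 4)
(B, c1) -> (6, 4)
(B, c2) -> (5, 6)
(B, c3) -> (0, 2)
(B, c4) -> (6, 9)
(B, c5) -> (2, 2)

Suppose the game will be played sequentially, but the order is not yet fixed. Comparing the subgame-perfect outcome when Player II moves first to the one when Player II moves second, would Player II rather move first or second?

second

If Player 1 leads: Player II's best replies are T→c3, B→c4; Player 1's induced payoffs 4, 6; outcome (B, c4), payoffs (6, 9).
If Player II leads: Player 1's best replies are c1→B, c2→T, c3→T, c4→T, c5→T; Player II's induced payoffs 4, 4, 7, 4, 4; outcome (T, c3), payoffs (4, 7).
Player II gets 7 moving first and 9 moving second, so Player II prefers to move second.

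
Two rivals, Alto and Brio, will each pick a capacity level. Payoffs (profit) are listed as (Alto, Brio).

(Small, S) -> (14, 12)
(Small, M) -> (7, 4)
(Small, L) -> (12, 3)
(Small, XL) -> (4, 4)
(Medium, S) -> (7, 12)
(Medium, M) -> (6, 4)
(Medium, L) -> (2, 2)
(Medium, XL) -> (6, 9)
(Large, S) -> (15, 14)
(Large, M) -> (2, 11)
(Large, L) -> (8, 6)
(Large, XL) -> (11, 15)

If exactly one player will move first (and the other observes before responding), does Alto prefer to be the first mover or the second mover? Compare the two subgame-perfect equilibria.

If Alto leads: Brio's best replies are Small→S, Medium→S, Large→XL; Alto's induced payoffs 14, 7, 11; outcome (Small, S), payoffs (14, 12).
If Brio leads: Alto's best replies are S→Large, M→Small, L→Small, XL→Large; Brio's induced payoffs 14, 4, 3, 15; outcome (Large, XL), payoffs (11, 15).
Alto gets 14 moving first and 11 moving second, so Alto prefers to move first.

first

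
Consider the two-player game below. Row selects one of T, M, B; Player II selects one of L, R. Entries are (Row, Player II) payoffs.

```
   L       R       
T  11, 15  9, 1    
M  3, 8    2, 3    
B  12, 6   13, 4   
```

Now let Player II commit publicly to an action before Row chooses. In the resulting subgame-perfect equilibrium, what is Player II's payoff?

6

Backward induction with Player II moving first.
- L → Row plays B (best of 11, 3, 12); Player II gets 6.
- R → Row plays B (best of 9, 2, 13); Player II gets 4.
Among 6, 4, the best is 6 at L. Subgame-perfect outcome: (B, L) with payoffs (12, 6).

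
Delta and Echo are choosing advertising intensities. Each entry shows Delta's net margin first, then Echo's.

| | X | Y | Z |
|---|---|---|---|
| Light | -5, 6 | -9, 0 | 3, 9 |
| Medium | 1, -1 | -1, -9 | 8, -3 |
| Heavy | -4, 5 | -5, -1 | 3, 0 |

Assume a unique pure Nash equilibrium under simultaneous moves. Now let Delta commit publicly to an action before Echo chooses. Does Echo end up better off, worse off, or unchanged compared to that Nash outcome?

Echo best-responds to each possible Delta move:
- Light → Echo plays Z (best of 6, 0, 9); Delta gets 3.
- Medium → Echo plays X (best of -1, -9, -3); Delta gets 1.
- Heavy → Echo plays X (best of 5, -1, 0); Delta gets -4.
Maximizing over 3, 1, -4, Delta chooses Light. Subgame-perfect outcome: (Light, Z) with payoffs (3, 9).
Under simultaneous play:
Delta's best replies: X→Medium; Y→Medium; Z→Medium.
Echo's best replies: Light→Z; Medium→X; Heavy→X.
The unique mutual best reply is (Medium, X), giving (1, -1).
Echo earns 9 sequentially versus -1 at the Nash outcome: better off.

better off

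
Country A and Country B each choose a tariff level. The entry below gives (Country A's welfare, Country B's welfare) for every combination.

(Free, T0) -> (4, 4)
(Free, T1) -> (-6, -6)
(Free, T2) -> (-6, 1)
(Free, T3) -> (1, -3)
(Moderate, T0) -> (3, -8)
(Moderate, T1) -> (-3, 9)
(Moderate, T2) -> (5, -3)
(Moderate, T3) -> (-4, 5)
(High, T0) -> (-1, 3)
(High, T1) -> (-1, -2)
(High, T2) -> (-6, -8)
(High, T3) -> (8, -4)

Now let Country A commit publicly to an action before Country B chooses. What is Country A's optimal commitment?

Free

Backward induction with Country A moving first.
- Free → Country B plays T0 (best of 4, -6, 1, -3); Country A gets 4.
- Moderate → Country B plays T1 (best of -8, 9, -3, 5); Country A gets -3.
- High → Country B plays T0 (best of 3, -2, -8, -4); Country A gets -1.
Country A's induced payoffs are 4, -3, -1, so Country A commits to Free. Subgame-perfect outcome: (Free, T0) with payoffs (4, 4).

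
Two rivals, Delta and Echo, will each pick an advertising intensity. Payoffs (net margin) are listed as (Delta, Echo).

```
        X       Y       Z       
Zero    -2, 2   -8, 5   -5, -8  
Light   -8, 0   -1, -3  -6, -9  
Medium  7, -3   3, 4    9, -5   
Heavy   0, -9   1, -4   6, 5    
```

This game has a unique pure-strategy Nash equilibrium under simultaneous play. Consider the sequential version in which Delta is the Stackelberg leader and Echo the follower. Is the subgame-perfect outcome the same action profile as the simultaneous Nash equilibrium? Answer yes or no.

Backward induction with Delta moving first.
- Zero: Echo compares 2, 5, -8 and picks Y; Delta would get -8.
- Light: Echo compares 0, -3, -9 and picks X; Delta would get -8.
- Medium: Echo compares -3, 4, -5 and picks Y; Delta would get 3.
- Heavy: Echo compares -9, -4, 5 and picks Z; Delta would get 6.
Delta's induced payoffs are -8, -8, 3, 6, so Delta commits to Heavy. Subgame-perfect outcome: (Heavy, Z) with payoffs (6, 5).
For the simultaneous game, intersect best replies.
Delta's best replies: X→Medium; Y→Medium; Z→Medium.
Echo's best replies: Zero→Y; Light→X; Medium→Y; Heavy→Z.
Only (Medium, Y) has each player best-responding; Nash payoffs (3, 4).
Sequential outcome (Heavy, Z) differs from the Nash profile (Medium, Y).

no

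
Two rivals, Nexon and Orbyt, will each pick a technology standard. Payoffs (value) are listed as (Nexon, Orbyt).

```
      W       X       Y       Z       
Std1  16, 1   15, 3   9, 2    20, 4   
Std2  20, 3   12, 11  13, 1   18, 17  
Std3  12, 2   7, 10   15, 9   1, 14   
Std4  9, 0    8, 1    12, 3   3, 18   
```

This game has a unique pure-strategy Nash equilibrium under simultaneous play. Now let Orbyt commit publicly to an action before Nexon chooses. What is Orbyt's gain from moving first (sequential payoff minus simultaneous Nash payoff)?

Backward induction with Orbyt moving first.
- W → Nexon plays Std2 (best of 16, 20, 12, 9); Orbyt gets 3.
- X → Nexon plays Std1 (best of 15, 12, 7, 8); Orbyt gets 3.
- Y → Nexon plays Std3 (best of 9, 13, 15, 12); Orbyt gets 9.
- Z → Nexon plays Std1 (best of 20, 18, 1, 3); Orbyt gets 4.
Among 3, 3, 9, 4, the best is 9 at Y. Subgame-perfect outcome: (Std3, Y) with payoffs (15, 9).
For the simultaneous game, intersect best replies.
Nexon's best replies: W→Std2; X→Std1; Y→Std3; Z→Std1.
Orbyt's best replies: Std1→Z; Std2→Z; Std3→Z; Std4→Z.
Only (Std1, Z) has each player best-responding; Nash payoffs (20, 4).
Orbyt's commitment gain: 9 − 4 = 5.

5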